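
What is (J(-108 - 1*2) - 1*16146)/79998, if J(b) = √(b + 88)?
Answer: -2691/13333 + I*√22/79998 ≈ -0.20183 + 5.8632e-5*I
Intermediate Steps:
J(b) = √(88 + b)
(J(-108 - 1*2) - 1*16146)/79998 = (√(88 + (-108 - 1*2)) - 1*16146)/79998 = (√(88 + (-108 - 2)) - 16146)*(1/79998) = (√(88 - 110) - 16146)*(1/79998) = (√(-22) - 16146)*(1/79998) = (I*√22 - 16146)*(1/79998) = (-16146 + I*√22)*(1/79998) = -2691/13333 + I*√22/79998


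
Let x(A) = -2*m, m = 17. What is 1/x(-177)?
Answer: -1/34 ≈ -0.029412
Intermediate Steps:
x(A) = -34 (x(A) = -2*17 = -34)
1/x(-177) = 1/(-34) = -1/34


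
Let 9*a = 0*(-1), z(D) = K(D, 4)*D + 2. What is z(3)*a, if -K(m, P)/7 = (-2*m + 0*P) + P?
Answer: 0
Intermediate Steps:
K(m, P) = -7*P + 14*m (K(m, P) = -7*((-2*m + 0*P) + P) = -7*((-2*m + 0) + P) = -7*(-2*m + P) = -7*(P - 2*m) = -7*P + 14*m)
z(D) = 2 + D*(-28 + 14*D) (z(D) = (-7*4 + 14*D)*D + 2 = (-28 + 14*D)*D + 2 = D*(-28 + 14*D) + 2 = 2 + D*(-28 + 14*D))
a = 0 (a = (0*(-1))/9 = (⅑)*0 = 0)
z(3)*a = (2 + 14*3*(-2 + 3))*0 = (2 + 14*3*1)*0 = (2 + 42)*0 = 44*0 = 0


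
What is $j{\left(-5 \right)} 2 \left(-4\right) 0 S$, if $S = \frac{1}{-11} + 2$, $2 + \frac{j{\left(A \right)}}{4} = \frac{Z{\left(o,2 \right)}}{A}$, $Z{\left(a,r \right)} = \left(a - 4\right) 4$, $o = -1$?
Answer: $0$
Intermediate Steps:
$Z{\left(a,r \right)} = -16 + 4 a$ ($Z{\left(a,r \right)} = \left(-4 + a\right) 4 = -16 + 4 a$)
$j{\left(A \right)} = -8 - \frac{80}{A}$ ($j{\left(A \right)} = -8 + 4 \frac{-16 + 4 \left(-1\right)}{A} = -8 + 4 \frac{-16 - 4}{A} = -8 + 4 \left(- \frac{20}{A}\right) = -8 - \frac{80}{A}$)
$S = \frac{21}{11}$ ($S = - \frac{1}{11} + 2 = \frac{21}{11} \approx 1.9091$)
$j{\left(-5 \right)} 2 \left(-4\right) 0 S = \left(-8 - \frac{80}{-5}\right) 2 \left(-4\right) 0 \cdot \frac{21}{11} = \left(-8 - -16\right) \left(\left(-8\right) 0\right) \frac{21}{11} = \left(-8 + 16\right) 0 \cdot \frac{21}{11} = 8 \cdot 0 \cdot \frac{21}{11} = 0 \cdot \frac{21}{11} = 0$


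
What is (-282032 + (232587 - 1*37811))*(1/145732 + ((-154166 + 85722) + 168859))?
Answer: -319219068928734/36433 ≈ -8.7618e+9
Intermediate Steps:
(-282032 + (232587 - 1*37811))*(1/145732 + ((-154166 + 85722) + 168859)) = (-282032 + (232587 - 37811))*(1/145732 + (-68444 + 168859)) = (-282032 + 194776)*(1/145732 + 100415) = -87256*14633678781/145732 = -319219068928734/36433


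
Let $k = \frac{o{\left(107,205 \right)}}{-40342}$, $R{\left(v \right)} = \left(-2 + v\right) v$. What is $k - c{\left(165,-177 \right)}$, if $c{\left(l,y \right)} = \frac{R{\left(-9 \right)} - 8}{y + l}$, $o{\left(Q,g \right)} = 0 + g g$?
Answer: $\frac{1583411}{242052} \approx 6.5416$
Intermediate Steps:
$R{\left(v \right)} = v \left(-2 + v\right)$
$o{\left(Q,g \right)} = g^{2}$ ($o{\left(Q,g \right)} = 0 + g^{2} = g^{2}$)
$k = - \frac{42025}{40342}$ ($k = \frac{205^{2}}{-40342} = 42025 \left(- \frac{1}{40342}\right) = - \frac{42025}{40342} \approx -1.0417$)
$c{\left(l,y \right)} = \frac{91}{l + y}$ ($c{\left(l,y \right)} = \frac{- 9 \left(-2 - 9\right) - 8}{y + l} = \frac{\left(-9\right) \left(-11\right) - 8}{l + y} = \frac{99 - 8}{l + y} = \frac{91}{l + y}$)
$k - c{\left(165,-177 \right)} = - \frac{42025}{40342} - \frac{91}{165 - 177} = - \frac{42025}{40342} - \frac{91}{-12} = - \frac{42025}{40342} - 91 \left(- \frac{1}{12}\right) = - \frac{42025}{40342} - - \frac{91}{12} = - \frac{42025}{40342} + \frac{91}{12} = \frac{1583411}{242052}$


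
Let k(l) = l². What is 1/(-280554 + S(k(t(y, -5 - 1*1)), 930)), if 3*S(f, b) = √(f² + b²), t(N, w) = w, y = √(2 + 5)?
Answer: -140277/39355225336 - √24061/39355225336 ≈ -3.5683e-6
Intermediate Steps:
y = √7 ≈ 2.6458
S(f, b) = √(b² + f²)/3 (S(f, b) = √(f² + b²)/3 = √(b² + f²)/3)
1/(-280554 + S(k(t(y, -5 - 1*1)), 930)) = 1/(-280554 + √(930² + ((-5 - 1*1)²)²)/3) = 1/(-280554 + √(864900 + ((-5 - 1)²)²)/3) = 1/(-280554 + √(864900 + ((-6)²)²)/3) = 1/(-280554 + √(864900 + 36²)/3) = 1/(-280554 + √(864900 + 1296)/3) = 1/(-280554 + √866196/3) = 1/(-280554 + (6*√24061)/3) = 1/(-280554 + 2*√24061)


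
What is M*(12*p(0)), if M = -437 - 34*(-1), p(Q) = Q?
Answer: 0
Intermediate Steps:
M = -403 (M = -437 + 34 = -403)
M*(12*p(0)) = -4836*0 = -403*0 = 0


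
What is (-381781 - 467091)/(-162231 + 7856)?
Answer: 848872/154375 ≈ 5.4988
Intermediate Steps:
(-381781 - 467091)/(-162231 + 7856) = -848872/(-154375) = -848872*(-1/154375) = 848872/154375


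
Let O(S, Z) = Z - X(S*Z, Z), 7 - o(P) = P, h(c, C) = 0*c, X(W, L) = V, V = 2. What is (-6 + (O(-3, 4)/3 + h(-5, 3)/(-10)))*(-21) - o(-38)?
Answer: 67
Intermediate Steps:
X(W, L) = 2
h(c, C) = 0
o(P) = 7 - P
O(S, Z) = -2 + Z (O(S, Z) = Z - 1*2 = Z - 2 = -2 + Z)
(-6 + (O(-3, 4)/3 + h(-5, 3)/(-10)))*(-21) - o(-38) = (-6 + ((-2 + 4)/3 + 0/(-10)))*(-21) - (7 - 1*(-38)) = (-6 + (2*(⅓) + 0*(-⅒)))*(-21) - (7 + 38) = (-6 + (⅔ + 0))*(-21) - 1*45 = (-6 + ⅔)*(-21) - 45 = -16/3*(-21) - 45 = 112 - 45 = 67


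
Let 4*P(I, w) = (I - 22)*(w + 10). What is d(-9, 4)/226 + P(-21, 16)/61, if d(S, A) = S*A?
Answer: -65363/13786 ≈ -4.7413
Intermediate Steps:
d(S, A) = A*S
P(I, w) = (-22 + I)*(10 + w)/4 (P(I, w) = ((I - 22)*(w + 10))/4 = ((-22 + I)*(10 + w))/4 = (-22 + I)*(10 + w)/4)
d(-9, 4)/226 + P(-21, 16)/61 = (4*(-9))/226 + (-55 - 11/2*16 + (5/2)*(-21) + (¼)*(-21)*16)/61 = -36*1/226 + (-55 - 88 - 105/2 - 84)*(1/61) = -18/113 - 559/2*1/61 = -18/113 - 559/122 = -65363/13786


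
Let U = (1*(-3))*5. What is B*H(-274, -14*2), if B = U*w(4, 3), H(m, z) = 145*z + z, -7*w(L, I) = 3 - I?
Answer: 0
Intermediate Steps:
U = -15 (U = -3*5 = -15)
w(L, I) = -3/7 + I/7 (w(L, I) = -(3 - I)/7 = -3/7 + I/7)
H(m, z) = 146*z
B = 0 (B = -15*(-3/7 + (⅐)*3) = -15*(-3/7 + 3/7) = -15*0 = 0)
B*H(-274, -14*2) = 0*(146*(-14*2)) = 0*(146*(-28)) = 0*(-4088) = 0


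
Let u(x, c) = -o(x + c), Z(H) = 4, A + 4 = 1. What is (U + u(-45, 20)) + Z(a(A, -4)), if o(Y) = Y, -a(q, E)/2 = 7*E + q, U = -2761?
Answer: -2732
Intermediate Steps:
A = -3 (A = -4 + 1 = -3)
a(q, E) = -14*E - 2*q (a(q, E) = -2*(7*E + q) = -2*(q + 7*E) = -14*E - 2*q)
u(x, c) = -c - x (u(x, c) = -(x + c) = -(c + x) = -c - x)
(U + u(-45, 20)) + Z(a(A, -4)) = (-2761 + (-1*20 - 1*(-45))) + 4 = (-2761 + (-20 + 45)) + 4 = (-2761 + 25) + 4 = -2736 + 4 = -2732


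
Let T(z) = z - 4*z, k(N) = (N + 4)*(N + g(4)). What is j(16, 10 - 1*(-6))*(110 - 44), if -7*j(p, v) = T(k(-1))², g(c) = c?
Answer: -48114/7 ≈ -6873.4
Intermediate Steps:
k(N) = (4 + N)² (k(N) = (N + 4)*(N + 4) = (4 + N)*(4 + N) = (4 + N)²)
T(z) = -3*z
j(p, v) = -729/7 (j(p, v) = -9*(16 + (-1)² + 8*(-1))²/7 = -9*(16 + 1 - 8)²/7 = -(-3*9)²/7 = -⅐*(-27)² = -⅐*729 = -729/7)
j(16, 10 - 1*(-6))*(110 - 44) = -729*(110 - 44)/7 = -729/7*66 = -48114/7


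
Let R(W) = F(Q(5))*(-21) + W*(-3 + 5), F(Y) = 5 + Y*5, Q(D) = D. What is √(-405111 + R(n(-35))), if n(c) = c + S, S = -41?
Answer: I*√405893 ≈ 637.1*I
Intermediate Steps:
n(c) = -41 + c (n(c) = c - 41 = -41 + c)
F(Y) = 5 + 5*Y
R(W) = -630 + 2*W (R(W) = (5 + 5*5)*(-21) + W*(-3 + 5) = (5 + 25)*(-21) + W*2 = 30*(-21) + 2*W = -630 + 2*W)
√(-405111 + R(n(-35))) = √(-405111 + (-630 + 2*(-41 - 35))) = √(-405111 + (-630 + 2*(-76))) = √(-405111 + (-630 - 152)) = √(-405111 - 782) = √(-405893) = I*√405893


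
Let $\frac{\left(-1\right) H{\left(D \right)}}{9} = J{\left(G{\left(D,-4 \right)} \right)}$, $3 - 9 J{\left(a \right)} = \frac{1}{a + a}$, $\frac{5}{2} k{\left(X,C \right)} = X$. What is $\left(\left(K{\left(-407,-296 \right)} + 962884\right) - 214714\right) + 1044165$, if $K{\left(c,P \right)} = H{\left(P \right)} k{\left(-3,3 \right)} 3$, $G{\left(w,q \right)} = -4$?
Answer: $\frac{7169385}{4} \approx 1.7923 \cdot 10^{6}$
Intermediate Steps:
$k{\left(X,C \right)} = \frac{2 X}{5}$
$J{\left(a \right)} = \frac{1}{3} - \frac{1}{18 a}$ ($J{\left(a \right)} = \frac{1}{3} - \frac{1}{9 \left(a + a\right)} = \frac{1}{3} - \frac{1}{9 \cdot 2 a} = \frac{1}{3} - \frac{\frac{1}{2} \frac{1}{a}}{9} = \frac{1}{3} - \frac{1}{18 a}$)
$H{\left(D \right)} = - \frac{25}{8}$ ($H{\left(D \right)} = - 9 \frac{-1 + 6 \left(-4\right)}{18 \left(-4\right)} = - 9 \cdot \frac{1}{18} \left(- \frac{1}{4}\right) \left(-1 - 24\right) = - 9 \cdot \frac{1}{18} \left(- \frac{1}{4}\right) \left(-25\right) = \left(-9\right) \frac{25}{72} = - \frac{25}{8}$)
$K{\left(c,P \right)} = \frac{45}{4}$ ($K{\left(c,P \right)} = - \frac{25 \cdot \frac{2}{5} \left(-3\right)}{8} \cdot 3 = \left(- \frac{25}{8}\right) \left(- \frac{6}{5}\right) 3 = \frac{15}{4} \cdot 3 = \frac{45}{4}$)
$\left(\left(K{\left(-407,-296 \right)} + 962884\right) - 214714\right) + 1044165 = \left(\left(\frac{45}{4} + 962884\right) - 214714\right) + 1044165 = \left(\frac{3851581}{4} - 214714\right) + 1044165 = \frac{2992725}{4} + 1044165 = \frac{7169385}{4}$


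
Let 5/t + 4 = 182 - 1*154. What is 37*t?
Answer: 185/24 ≈ 7.7083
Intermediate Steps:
t = 5/24 (t = 5/(-4 + (182 - 1*154)) = 5/(-4 + (182 - 154)) = 5/(-4 + 28) = 5/24 ≈ 0.20833)
37*t = 37*(5/24) = 185/24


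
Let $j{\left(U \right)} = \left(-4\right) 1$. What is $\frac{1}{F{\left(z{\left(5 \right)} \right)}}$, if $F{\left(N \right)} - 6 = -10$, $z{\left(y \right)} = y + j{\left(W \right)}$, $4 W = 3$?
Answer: $- \frac{1}{4} \approx -0.25$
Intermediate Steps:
$W = \frac{3}{4}$ ($W = \frac{1}{4} \cdot 3 = \frac{3}{4} \approx 0.75$)
$j{\left(U \right)} = -4$
$z{\left(y \right)} = -4 + y$ ($z{\left(y \right)} = y - 4 = -4 + y$)
$F{\left(N \right)} = -4$ ($F{\left(N \right)} = 6 - 10 = -4$)
$\frac{1}{F{\left(z{\left(5 \right)} \right)}} = \frac{1}{-4} = - \frac{1}{4}$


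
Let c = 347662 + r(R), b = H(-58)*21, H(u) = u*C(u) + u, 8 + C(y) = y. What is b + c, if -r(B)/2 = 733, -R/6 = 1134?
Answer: 425366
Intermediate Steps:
R = -6804 (R = -6*1134 = -6804)
C(y) = -8 + y
H(u) = u + u*(-8 + u) (H(u) = u*(-8 + u) + u = u + u*(-8 + u))
r(B) = -1466 (r(B) = -2*733 = -1466)
b = 79170 (b = -58*(-7 - 58)*21 = -58*(-65)*21 = 3770*21 = 79170)
c = 346196 (c = 347662 - 1466 = 346196)
b + c = 79170 + 346196 = 425366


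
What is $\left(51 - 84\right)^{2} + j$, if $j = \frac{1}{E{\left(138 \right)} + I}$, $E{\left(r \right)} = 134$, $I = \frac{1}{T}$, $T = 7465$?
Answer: $\frac{1089346144}{1000311} \approx 1089.0$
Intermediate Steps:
$I = \frac{1}{7465} \approx 0.00013396$
$j = \frac{7465}{1000311}$ ($j = \frac{1}{134 + \frac{1}{7465}} = \frac{1}{\frac{1000311}{7465}} = \frac{7465}{1000311} \approx 0.0074627$)
$\left(51 - 84\right)^{2} + j = \left(51 - 84\right)^{2} + \frac{7465}{1000311} = \left(-33\right)^{2} + \frac{7465}{1000311} = 1089 + \frac{7465}{1000311} = \frac{1089346144}{1000311}$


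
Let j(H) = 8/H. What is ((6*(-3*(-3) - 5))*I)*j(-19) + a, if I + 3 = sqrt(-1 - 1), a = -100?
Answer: -1324/19 - 192*I*sqrt(2)/19 ≈ -69.684 - 14.291*I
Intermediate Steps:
I = -3 + I*sqrt(2) (I = -3 + sqrt(-1 - 1) = -3 + sqrt(-2) = -3 + I*sqrt(2) ≈ -3.0 + 1.4142*I)
((6*(-3*(-3) - 5))*I)*j(-19) + a = ((6*(-3*(-3) - 5))*(-3 + I*sqrt(2)))*(8/(-19)) - 100 = ((6*(9 - 5))*(-3 + I*sqrt(2)))*(8*(-1/19)) - 100 = ((6*4)*(-3 + I*sqrt(2)))*(-8/19) - 100 = (24*(-3 + I*sqrt(2)))*(-8/19) - 100 = (-72 + 24*I*sqrt(2))*(-8/19) - 100 = (576/19 - 192*I*sqrt(2)/19) - 100 = -1324/19 - 192*I*sqrt(2)/19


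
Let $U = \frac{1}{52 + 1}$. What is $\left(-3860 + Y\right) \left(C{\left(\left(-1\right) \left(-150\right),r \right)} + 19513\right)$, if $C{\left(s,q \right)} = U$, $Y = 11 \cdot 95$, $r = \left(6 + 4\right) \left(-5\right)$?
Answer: $- \frac{2911244850}{53} \approx -5.4929 \cdot 10^{7}$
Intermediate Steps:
$r = -50$ ($r = 10 \left(-5\right) = -50$)
$U = \frac{1}{53} \approx 0.018868$
$Y = 1045$
$C{\left(s,q \right)} = \frac{1}{53}$
$\left(-3860 + Y\right) \left(C{\left(\left(-1\right) \left(-150\right),r \right)} + 19513\right) = \left(-3860 + 1045\right) \left(\frac{1}{53} + 19513\right) = \left(-2815\right) \frac{1034190}{53} = - \frac{2911244850}{53}$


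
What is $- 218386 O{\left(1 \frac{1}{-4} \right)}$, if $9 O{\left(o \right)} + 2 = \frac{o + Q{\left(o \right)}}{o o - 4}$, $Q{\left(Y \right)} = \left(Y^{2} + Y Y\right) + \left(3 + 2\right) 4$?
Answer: $\frac{4617304}{27} \approx 1.7101 \cdot 10^{5}$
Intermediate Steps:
$Q{\left(Y \right)} = 20 + 2 Y^{2}$ ($Q{\left(Y \right)} = \left(Y^{2} + Y^{2}\right) + 5 \cdot 4 = 2 Y^{2} + 20 = 20 + 2 Y^{2}$)
$O{\left(o \right)} = - \frac{2}{9} + \frac{20 + o + 2 o^{2}}{9 \left(-4 + o^{2}\right)}$ ($O{\left(o \right)} = - \frac{2}{9} + \frac{\left(o + \left(20 + 2 o^{2}\right)\right) \frac{1}{o o - 4}}{9} = - \frac{2}{9} + \frac{\left(20 + o + 2 o^{2}\right) \frac{1}{o^{2} - 4}}{9} = - \frac{2}{9} + \frac{\left(20 + o + 2 o^{2}\right) \frac{1}{-4 + o^{2}}}{9} = - \frac{2}{9} + \frac{\frac{1}{-4 + o^{2}} \left(20 + o + 2 o^{2}\right)}{9} = - \frac{2}{9} + \frac{20 + o + 2 o^{2}}{9 \left(-4 + o^{2}\right)}$)
$- 218386 O{\left(1 \frac{1}{-4} \right)} = - 218386 \frac{28 + 1 \frac{1}{-4}}{9 \left(-4 + \left(1 \frac{1}{-4}\right)^{2}\right)} = - 218386 \frac{28 + 1 \left(- \frac{1}{4}\right)}{9 \left(-4 + \left(1 \left(- \frac{1}{4}\right)\right)^{2}\right)} = - 218386 \frac{28 - \frac{1}{4}}{9 \left(-4 + \left(- \frac{1}{4}\right)^{2}\right)} = - 218386 \cdot \frac{1}{9} \frac{1}{-4 + \frac{1}{16}} \cdot \frac{111}{4} = - 218386 \cdot \frac{1}{9} \frac{1}{- \frac{63}{16}} \cdot \frac{111}{4} = - 218386 \cdot \frac{1}{9} \left(- \frac{16}{63}\right) \frac{111}{4} = \left(-218386\right) \left(- \frac{148}{189}\right) = \frac{4617304}{27}$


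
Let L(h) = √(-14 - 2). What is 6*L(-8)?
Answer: 24*I ≈ 24.0*I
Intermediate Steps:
L(h) = 4*I (L(h) = √(-16) = 4*I)
6*L(-8) = 6*(4*I) = 24*I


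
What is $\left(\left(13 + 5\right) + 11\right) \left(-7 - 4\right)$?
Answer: $-319$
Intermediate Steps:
$\left(\left(13 + 5\right) + 11\right) \left(-7 - 4\right) = \left(18 + 11\right) \left(-11\right) = 29 \left(-11\right) = -319$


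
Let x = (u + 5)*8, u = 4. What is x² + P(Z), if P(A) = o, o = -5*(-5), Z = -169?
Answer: 5209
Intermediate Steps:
o = 25
P(A) = 25
x = 72 (x = (4 + 5)*8 = 9*8 = 72)
x² + P(Z) = 72² + 25 = 5184 + 25 = 5209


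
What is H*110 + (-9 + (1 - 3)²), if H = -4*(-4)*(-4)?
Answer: -7045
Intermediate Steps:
H = -64 (H = 16*(-4) = -64)
H*110 + (-9 + (1 - 3)²) = -64*110 + (-9 + (1 - 3)²) = -7040 + (-9 + (-2)²) = -7040 + (-9 + 4) = -7040 - 5 = -7045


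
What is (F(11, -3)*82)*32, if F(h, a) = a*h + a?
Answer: -94464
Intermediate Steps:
F(h, a) = a + a*h
(F(11, -3)*82)*32 = (-3*(1 + 11)*82)*32 = (-3*12*82)*32 = -36*82*32 = -2952*32 = -94464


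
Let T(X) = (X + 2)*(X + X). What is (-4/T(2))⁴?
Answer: 1/256 ≈ 0.0039063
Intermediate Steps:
T(X) = 2*X*(2 + X) (T(X) = (2 + X)*(2*X) = 2*X*(2 + X))
(-4/T(2))⁴ = (-4*1/(4*(2 + 2)))⁴ = (-4/(2*2*4))⁴ = (-4/16)⁴ = (-4*1/16)⁴ = (-¼)⁴ = 1/256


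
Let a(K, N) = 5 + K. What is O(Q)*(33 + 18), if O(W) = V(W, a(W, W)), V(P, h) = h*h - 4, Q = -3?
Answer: 0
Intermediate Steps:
V(P, h) = -4 + h**2 (V(P, h) = h**2 - 4 = -4 + h**2)
O(W) = -4 + (5 + W)**2
O(Q)*(33 + 18) = (-4 + (5 - 3)**2)*(33 + 18) = (-4 + 2**2)*51 = (-4 + 4)*51 = 0*51 = 0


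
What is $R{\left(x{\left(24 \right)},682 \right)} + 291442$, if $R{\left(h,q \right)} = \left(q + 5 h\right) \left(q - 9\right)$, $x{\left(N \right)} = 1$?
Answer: $753793$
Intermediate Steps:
$R{\left(h,q \right)} = \left(-9 + q\right) \left(q + 5 h\right)$ ($R{\left(h,q \right)} = \left(q + 5 h\right) \left(-9 + q\right) = \left(-9 + q\right) \left(q + 5 h\right)$)
$R{\left(x{\left(24 \right)},682 \right)} + 291442 = \left(682^{2} - 45 - 6138 + 5 \cdot 1 \cdot 682\right) + 291442 = \left(465124 - 45 - 6138 + 3410\right) + 291442 = 462351 + 291442 = 753793$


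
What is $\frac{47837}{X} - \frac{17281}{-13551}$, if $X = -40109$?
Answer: $\frac{44884442}{543517059} \approx 0.082582$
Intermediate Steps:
$\frac{47837}{X} - \frac{17281}{-13551} = \frac{47837}{-40109} - \frac{17281}{-13551} = 47837 \left(- \frac{1}{40109}\right) - - \frac{17281}{13551} = - \frac{47837}{40109} + \frac{17281}{13551} = \frac{44884442}{543517059}$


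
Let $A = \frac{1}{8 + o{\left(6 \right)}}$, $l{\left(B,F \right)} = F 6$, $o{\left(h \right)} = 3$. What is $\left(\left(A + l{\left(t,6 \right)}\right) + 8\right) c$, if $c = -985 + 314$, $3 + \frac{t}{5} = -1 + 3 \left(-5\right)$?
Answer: $-29585$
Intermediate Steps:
$t = -95$ ($t = -15 + 5 \left(-1 + 3 \left(-5\right)\right) = -15 + 5 \left(-1 - 15\right) = -15 + 5 \left(-16\right) = -15 - 80 = -95$)
$l{\left(B,F \right)} = 6 F$
$c = -671$
$A = \frac{1}{11}$ ($A = \frac{1}{8 + 3} = \frac{1}{11} \approx 0.090909$)
$\left(\left(A + l{\left(t,6 \right)}\right) + 8\right) c = \left(\left(\frac{1}{11} + 6 \cdot 6\right) + 8\right) \left(-671\right) = \left(\left(\frac{1}{11} + 36\right) + 8\right) \left(-671\right) = \left(\frac{397}{11} + 8\right) \left(-671\right) = \frac{485}{11} \left(-671\right) = -29585$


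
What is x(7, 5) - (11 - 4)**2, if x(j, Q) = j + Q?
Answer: -37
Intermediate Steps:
x(j, Q) = Q + j
x(7, 5) - (11 - 4)**2 = (5 + 7) - (11 - 4)**2 = 12 - 1*7**2 = 12 - 1*49 = 12 - 49 = -37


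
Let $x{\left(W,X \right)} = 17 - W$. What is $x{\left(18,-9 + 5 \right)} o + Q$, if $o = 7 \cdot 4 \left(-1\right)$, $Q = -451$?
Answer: $-423$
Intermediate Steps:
$o = -28$ ($o = 28 \left(-1\right) = -28$)
$x{\left(18,-9 + 5 \right)} o + Q = \left(17 - 18\right) \left(-28\right) - 451 = \left(-1\right) \left(-28\right) - 451 = 28 - 451 = -423$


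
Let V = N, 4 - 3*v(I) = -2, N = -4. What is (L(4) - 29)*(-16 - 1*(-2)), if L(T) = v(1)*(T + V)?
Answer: 406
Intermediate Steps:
v(I) = 2 (v(I) = 4/3 - 1/3*(-2) = 4/3 + 2/3 = 2)
V = -4
L(T) = -8 + 2*T (L(T) = 2*(T - 4) = 2*(-4 + T) = -8 + 2*T)
(L(4) - 29)*(-16 - 1*(-2)) = ((-8 + 2*4) - 29)*(-16 - 1*(-2)) = ((-8 + 8) - 29)*(-16 + 2) = (0 - 29)*(-14) = -29*(-14) = 406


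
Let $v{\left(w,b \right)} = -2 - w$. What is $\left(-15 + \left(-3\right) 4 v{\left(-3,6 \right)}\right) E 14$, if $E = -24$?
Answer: $9072$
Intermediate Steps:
$\left(-15 + \left(-3\right) 4 v{\left(-3,6 \right)}\right) E 14 = \left(-15 + \left(-3\right) 4 \left(-2 - -3\right)\right) \left(\left(-24\right) 14\right) = \left(-15 - 12 \left(-2 + 3\right)\right) \left(-336\right) = \left(-15 - 12\right) \left(-336\right) = \left(-27\right) \left(-336\right) = 9072$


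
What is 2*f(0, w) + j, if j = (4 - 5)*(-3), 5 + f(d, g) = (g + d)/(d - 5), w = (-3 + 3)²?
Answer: -7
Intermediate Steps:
w = 0 (w = 0² = 0)
f(d, g) = -5 + (d + g)/(-5 + d) (f(d, g) = -5 + (g + d)/(d - 5) = -5 + (d + g)/(-5 + d))
j = 3 (j = -1*(-3) = 3)
2*f(0, w) + j = 2*((25 + 0 - 4*0)/(-5 + 0)) + 3 = 2*((25 + 0 + 0)/(-5)) + 3 = 2*(-⅕*25) + 3 = 2*(-5) + 3 = -10 + 3 = -7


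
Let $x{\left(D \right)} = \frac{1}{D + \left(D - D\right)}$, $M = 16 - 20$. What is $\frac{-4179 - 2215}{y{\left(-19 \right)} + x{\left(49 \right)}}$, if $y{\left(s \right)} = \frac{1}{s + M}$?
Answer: $\frac{3603019}{13} \approx 2.7716 \cdot 10^{5}$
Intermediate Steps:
$M = -4$ ($M = 16 - 20 = -4$)
$y{\left(s \right)} = \frac{1}{-4 + s}$ ($y{\left(s \right)} = \frac{1}{s - 4} = \frac{1}{-4 + s}$)
$x{\left(D \right)} = \frac{1}{D}$ ($x{\left(D \right)} = \frac{1}{D + 0} = \frac{1}{D}$)
$\frac{-4179 - 2215}{y{\left(-19 \right)} + x{\left(49 \right)}} = \frac{-4179 - 2215}{\frac{1}{-4 - 19} + \frac{1}{49}} = - \frac{6394}{\frac{1}{-23} + \frac{1}{49}} = - \frac{6394}{- \frac{1}{23} + \frac{1}{49}} = - \frac{6394}{- \frac{26}{1127}} = \left(-6394\right) \left(- \frac{1127}{26}\right) = \frac{3603019}{13}$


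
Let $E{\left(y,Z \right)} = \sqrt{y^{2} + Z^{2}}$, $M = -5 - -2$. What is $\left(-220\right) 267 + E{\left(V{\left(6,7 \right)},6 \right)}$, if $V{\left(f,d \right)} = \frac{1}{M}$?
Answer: $-58740 + \frac{5 \sqrt{13}}{3} \approx -58734.0$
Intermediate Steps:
$M = -3$ ($M = -5 + \left(-2 + 4\right) = -5 + 2 = -3$)
$V{\left(f,d \right)} = - \frac{1}{3}$ ($V{\left(f,d \right)} = \frac{1}{-3} = - \frac{1}{3}$)
$E{\left(y,Z \right)} = \sqrt{Z^{2} + y^{2}}$
$\left(-220\right) 267 + E{\left(V{\left(6,7 \right)},6 \right)} = \left(-220\right) 267 + \sqrt{6^{2} + \left(- \frac{1}{3}\right)^{2}} = -58740 + \sqrt{36 + \frac{1}{9}} = -58740 + \sqrt{\frac{325}{9}} = -58740 + \frac{5 \sqrt{13}}{3}$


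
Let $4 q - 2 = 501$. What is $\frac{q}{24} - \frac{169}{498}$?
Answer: $\frac{13015}{2656} \approx 4.9002$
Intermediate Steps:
$q = \frac{503}{4}$ ($q = \frac{1}{2} + \frac{1}{4} \cdot 501 = \frac{1}{2} + \frac{501}{4} = \frac{503}{4} \approx 125.75$)
$\frac{q}{24} - \frac{169}{498} = \frac{503}{4 \cdot 24} - \frac{169}{498} = \frac{503}{4} \cdot \frac{1}{24} - \frac{169}{498} = \frac{503}{96} - \frac{169}{498} = \frac{13015}{2656}$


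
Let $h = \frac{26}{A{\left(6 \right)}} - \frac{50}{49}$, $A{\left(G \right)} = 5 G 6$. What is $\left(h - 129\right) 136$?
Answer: $- \frac{38947204}{2205} \approx -17663.0$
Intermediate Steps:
$A{\left(G \right)} = 30 G$
$h = - \frac{3863}{4410}$ ($h = \frac{26}{30 \cdot 6} - \frac{50}{49} = \frac{26}{180} - \frac{50}{49} = 26 \cdot \frac{1}{180} - \frac{50}{49} = \frac{13}{90} - \frac{50}{49} = - \frac{3863}{4410} \approx -0.87596$)
$\left(h - 129\right) 136 = \left(- \frac{3863}{4410} - 129\right) 136 = \left(- \frac{572753}{4410}\right) 136 = - \frac{38947204}{2205}$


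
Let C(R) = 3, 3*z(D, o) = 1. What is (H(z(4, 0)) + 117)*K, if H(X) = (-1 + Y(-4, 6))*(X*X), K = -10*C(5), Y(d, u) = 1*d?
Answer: -10480/3 ≈ -3493.3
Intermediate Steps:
z(D, o) = ⅓ (z(D, o) = (⅓)*1 = ⅓)
Y(d, u) = d
K = -30 (K = -10*3 = -30)
H(X) = -5*X² (H(X) = (-1 - 4)*(X*X) = -5*X²)
(H(z(4, 0)) + 117)*K = (-5*(⅓)² + 117)*(-30) = (-5*⅑ + 117)*(-30) = (-5/9 + 117)*(-30) = (1048/9)*(-30) = -10480/3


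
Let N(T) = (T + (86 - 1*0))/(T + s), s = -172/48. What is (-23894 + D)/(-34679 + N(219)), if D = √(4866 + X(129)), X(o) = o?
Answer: 12353198/17928311 - 1551*√555/17928311 ≈ 0.68699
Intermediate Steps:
s = -43/12 (s = -172*1/48 = -43/12 ≈ -3.5833)
N(T) = (86 + T)/(-43/12 + T) (N(T) = (T + (86 - 1*0))/(T - 43/12) = (T + (86 + 0))/(-43/12 + T) = (T + 86)/(-43/12 + T) = (86 + T)/(-43/12 + T))
D = 3*√555 (D = √(4866 + 129) = √4995 = 3*√555 ≈ 70.675)
(-23894 + D)/(-34679 + N(219)) = (-23894 + 3*√555)/(-34679 + 12*(86 + 219)/(-43 + 12*219)) = (-23894 + 3*√555)/(-34679 + 12*305/(-43 + 2628)) = (-23894 + 3*√555)/(-34679 + 12*305/2585) = (-23894 + 3*√555)/(-34679 + 12*(1/2585)*305) = (-23894 + 3*√555)/(-34679 + 732/517) = (-23894 + 3*√555)/(-17928311/517) = (-23894 + 3*√555)*(-517/17928311) = 12353198/17928311 - 1551*√555/17928311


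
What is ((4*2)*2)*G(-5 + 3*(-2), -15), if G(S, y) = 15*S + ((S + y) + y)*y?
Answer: 7200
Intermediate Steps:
G(S, y) = 15*S + y*(S + 2*y) (G(S, y) = 15*S + (S + 2*y)*y = 15*S + y*(S + 2*y))
((4*2)*2)*G(-5 + 3*(-2), -15) = ((4*2)*2)*(2*(-15)² + 15*(-5 + 3*(-2)) + (-5 + 3*(-2))*(-15)) = (8*2)*(2*225 + 15*(-5 - 6) + (-5 - 6)*(-15)) = 16*(450 + 15*(-11) - 11*(-15)) = 16*(450 - 165 + 165) = 16*450 = 7200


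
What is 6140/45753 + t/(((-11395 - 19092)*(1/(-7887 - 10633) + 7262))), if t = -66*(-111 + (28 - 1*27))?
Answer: 25169474698247420/187599419530150929 ≈ 0.13417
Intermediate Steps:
t = 7260 (t = -66*(-111 + (28 - 27)) = -66*(-111 + 1) = -66*(-110) = 7260)
6140/45753 + t/(((-11395 - 19092)*(1/(-7887 - 10633) + 7262))) = 6140/45753 + 7260/(((-11395 - 19092)*(1/(-7887 - 10633) + 7262))) = 6140*(1/45753) + 7260/((-30487*(1/(-18520) + 7262))) = 6140/45753 + 7260/((-30487*(-1/18520 + 7262))) = 6140/45753 + 7260/((-30487*134492239/18520)) = 6140/45753 + 7260/(-4100264890393/18520) = 6140/45753 + 7260*(-18520/4100264890393) = 6140/45753 - 134455200/4100264890393 = 25169474698247420/187599419530150929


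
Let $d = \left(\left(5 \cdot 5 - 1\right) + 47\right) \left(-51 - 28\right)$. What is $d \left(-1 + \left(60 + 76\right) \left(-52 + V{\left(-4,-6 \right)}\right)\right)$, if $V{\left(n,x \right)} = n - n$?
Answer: $39672457$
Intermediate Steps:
$V{\left(n,x \right)} = 0$
$d = -5609$ ($d = \left(\left(25 - 1\right) + 47\right) \left(-79\right) = \left(24 + 47\right) \left(-79\right) = 71 \left(-79\right) = -5609$)
$d \left(-1 + \left(60 + 76\right) \left(-52 + V{\left(-4,-6 \right)}\right)\right) = - 5609 \left(-1 + \left(60 + 76\right) \left(-52 + 0\right)\right) = - 5609 \left(-1 + 136 \left(-52\right)\right) = - 5609 \left(-1 - 7072\right) = \left(-5609\right) \left(-7073\right) = 39672457$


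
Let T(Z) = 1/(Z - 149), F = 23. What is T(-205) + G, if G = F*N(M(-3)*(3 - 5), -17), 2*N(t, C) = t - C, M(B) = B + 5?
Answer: 26461/177 ≈ 149.50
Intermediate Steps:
M(B) = 5 + B
T(Z) = 1/(-149 + Z)
N(t, C) = t/2 - C/2 (N(t, C) = (t - C)/2 = t/2 - C/2)
G = 299/2 (G = 23*(((5 - 3)*(3 - 5))/2 - ½*(-17)) = 23*((2*(-2))/2 + 17/2) = 23*((½)*(-4) + 17/2) = 23*(-2 + 17/2) = 23*(13/2) = 299/2 ≈ 149.50)
T(-205) + G = 1/(-149 - 205) + 299/2 = 1/(-354) + 299/2 = -1/354 + 299/2 = 26461/177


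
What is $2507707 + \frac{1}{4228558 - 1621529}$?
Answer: $\frac{6537664872504}{2607029} \approx 2.5077 \cdot 10^{6}$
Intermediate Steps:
$2507707 + \frac{1}{4228558 - 1621529} = 2507707 + \frac{1}{2607029} = \frac{6537664872504}{2607029}$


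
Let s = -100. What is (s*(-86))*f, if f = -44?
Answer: -378400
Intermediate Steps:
(s*(-86))*f = -100*(-86)*(-44) = 8600*(-44) = -378400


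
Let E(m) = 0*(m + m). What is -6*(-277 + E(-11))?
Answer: 1662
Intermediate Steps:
E(m) = 0 (E(m) = 0*(2*m) = 0)
-6*(-277 + E(-11)) = -6*(-277 + 0) = -6*(-277) = 1662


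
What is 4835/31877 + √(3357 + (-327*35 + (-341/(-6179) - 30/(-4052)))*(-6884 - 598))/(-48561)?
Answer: 4835/31877 - √3355084265546556704706/303959178447 ≈ -0.038885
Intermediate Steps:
4835/31877 + √(3357 + (-327*35 + (-341/(-6179) - 30/(-4052)))*(-6884 - 598))/(-48561) = 4835*(1/31877) + √(3357 + (-11445 + (-341*(-1/6179) - 30*(-1/4052)))*(-7482))*(-1/48561) = 4835/31877 + √(3357 + (-11445 + (341/6179 + 15/2026))*(-7482))*(-1/48561) = 4835/31877 + √(3357 + (-11445 + 783551/12518654)*(-7482))*(-1/48561) = 4835/31877 + √(3357 - 143275211479/12518654*(-7482))*(-1/48561) = 4835/31877 + √(3357 + 535992566142939/6259327)*(-1/48561) = 4835/31877 + √(536013578703678/6259327)*(-1/48561) = 4835/31877 + (√3355084265546556704706/6259327)*(-1/48561) = 4835/31877 - √3355084265546556704706/303959178447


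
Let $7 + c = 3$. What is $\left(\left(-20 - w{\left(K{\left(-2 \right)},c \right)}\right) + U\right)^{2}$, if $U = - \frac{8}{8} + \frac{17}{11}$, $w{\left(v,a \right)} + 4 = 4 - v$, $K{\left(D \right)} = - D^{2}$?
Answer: $\frac{66564}{121} \approx 550.12$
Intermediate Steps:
$c = -4$ ($c = -7 + 3 = -4$)
$w{\left(v,a \right)} = - v$ ($w{\left(v,a \right)} = -4 - \left(-4 + v\right) = - v$)
$U = \frac{6}{11}$ ($U = \left(-8\right) \frac{1}{8} + 17 \cdot \frac{1}{11} = -1 + \frac{17}{11} = \frac{6}{11} \approx 0.54545$)
$\left(\left(-20 - w{\left(K{\left(-2 \right)},c \right)}\right) + U\right)^{2} = \left(\left(-20 - - \left(-1\right) \left(-2\right)^{2}\right) + \frac{6}{11}\right)^{2} = \left(\left(-20 - - \left(-1\right) 4\right) + \frac{6}{11}\right)^{2} = \left(\left(-20 - \left(-1\right) \left(-4\right)\right) + \frac{6}{11}\right)^{2} = \left(\left(-20 - 4\right) + \frac{6}{11}\right)^{2} = \left(-24 + \frac{6}{11}\right)^{2} = \left(- \frac{258}{11}\right)^{2} = \frac{66564}{121}$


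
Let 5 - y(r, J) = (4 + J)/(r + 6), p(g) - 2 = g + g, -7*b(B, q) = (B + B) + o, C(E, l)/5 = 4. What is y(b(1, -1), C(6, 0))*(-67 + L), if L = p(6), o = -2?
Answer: -53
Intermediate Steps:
C(E, l) = 20 (C(E, l) = 5*4 = 20)
b(B, q) = 2/7 - 2*B/7 (b(B, q) = -((B + B) - 2)/7 = -(2*B - 2)/7 = -(-2 + 2*B)/7 = 2/7 - 2*B/7)
p(g) = 2 + 2*g (p(g) = 2 + (g + g) = 2 + 2*g)
y(r, J) = 5 - (4 + J)/(6 + r) (y(r, J) = 5 - (4 + J)/(r + 6) = 5 - (4 + J)/(6 + r))
L = 14 (L = 2 + 2*6 = 2 + 12 = 14)
y(b(1, -1), C(6, 0))*(-67 + L) = ((26 - 1*20 + 5*(2/7 - 2/7*1))/(6 + (2/7 - 2/7*1)))*(-67 + 14) = ((26 - 20 + 5*(2/7 - 2/7))/(6 + (2/7 - 2/7)))*(-53) = ((26 - 20 + 5*0)/(6 + 0))*(-53) = ((26 - 20 + 0)/6)*(-53) = ((⅙)*6)*(-53) = 1*(-53) = -53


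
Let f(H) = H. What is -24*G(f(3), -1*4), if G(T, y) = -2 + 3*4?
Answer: -240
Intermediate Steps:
G(T, y) = 10 (G(T, y) = -2 + 12 = 10)
-24*G(f(3), -1*4) = -24*10 = -240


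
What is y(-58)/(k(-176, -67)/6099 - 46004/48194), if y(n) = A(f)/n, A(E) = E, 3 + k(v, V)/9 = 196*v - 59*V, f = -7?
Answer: -342924407/130787909216 ≈ -0.0026220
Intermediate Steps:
k(v, V) = -27 - 531*V + 1764*v (k(v, V) = -27 + 9*(196*v - 59*V) = -27 + 9*(-59*V + 196*v) = -27 + (-531*V + 1764*v) = -27 - 531*V + 1764*v)
y(n) = -7/n
y(-58)/(k(-176, -67)/6099 - 46004/48194) = (-7/(-58))/((-27 - 531*(-67) + 1764*(-176))/6099 - 46004/48194) = (-7*(-1/58))/((-27 + 35577 - 310464)*(1/6099) - 46004*1/48194) = 7/(58*(-274914*1/6099 - 23002/24097)) = 7/(58*(-91638/2033 - 23002/24097)) = 7/(58*(-2254963952/48989201)) = (7/58)*(-48989201/2254963952) = -342924407/130787909216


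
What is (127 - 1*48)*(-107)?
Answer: -8453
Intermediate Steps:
(127 - 1*48)*(-107) = (127 - 48)*(-107) = 79*(-107) = -8453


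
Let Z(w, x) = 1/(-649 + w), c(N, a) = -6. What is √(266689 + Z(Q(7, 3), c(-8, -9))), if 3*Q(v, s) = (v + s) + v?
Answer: √993389850310/1930 ≈ 516.42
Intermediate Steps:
Q(v, s) = s/3 + 2*v/3 (Q(v, s) = ((v + s) + v)/3 = ((s + v) + v)/3 = (s + 2*v)/3 = s/3 + 2*v/3)
√(266689 + Z(Q(7, 3), c(-8, -9))) = √(266689 + 1/(-649 + ((⅓)*3 + (⅔)*7))) = √(266689 + 1/(-649 + (1 + 14/3))) = √(266689 + 1/(-649 + 17/3)) = √(266689 + 1/(-1930/3)) = √(266689 - 3/1930) = √(514709767/1930) = √993389850310/1930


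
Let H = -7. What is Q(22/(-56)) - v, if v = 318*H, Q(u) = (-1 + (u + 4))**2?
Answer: 1750513/784 ≈ 2232.8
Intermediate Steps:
Q(u) = (3 + u)**2 (Q(u) = (-1 + (4 + u))**2 = (3 + u)**2)
v = -2226 (v = 318*(-7) = -2226)
Q(22/(-56)) - v = (3 + 22/(-56))**2 - 1*(-2226) = (3 + 22*(-1/56))**2 + 2226 = (3 - 11/28)**2 + 2226 = (73/28)**2 + 2226 = 5329/784 + 2226 = 1750513/784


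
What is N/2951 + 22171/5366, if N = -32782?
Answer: -110481591/15835066 ≈ -6.9770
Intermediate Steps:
N/2951 + 22171/5366 = -32782/2951 + 22171/5366 = -110481591/15835066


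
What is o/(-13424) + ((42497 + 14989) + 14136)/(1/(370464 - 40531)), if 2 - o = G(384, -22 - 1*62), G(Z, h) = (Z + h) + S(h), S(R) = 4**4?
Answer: 158607656420389/6712 ≈ 2.3630e+10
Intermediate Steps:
S(R) = 256
G(Z, h) = 256 + Z + h (G(Z, h) = (Z + h) + 256 = 256 + Z + h)
o = -554 (o = 2 - (256 + 384 + (-22 - 1*62)) = 2 - (256 + 384 + (-22 - 62)) = 2 - (256 + 384 - 84) = 2 - 1*556 = 2 - 556 = -554)
o/(-13424) + ((42497 + 14989) + 14136)/(1/(370464 - 40531)) = -554/(-13424) + ((42497 + 14989) + 14136)/(1/(370464 - 40531)) = -554*(-1/13424) + (57486 + 14136)/(1/329933) = 277/6712 + 71622/(1/329933) = 277/6712 + 71622*329933 = 277/6712 + 23630461326 = 158607656420389/6712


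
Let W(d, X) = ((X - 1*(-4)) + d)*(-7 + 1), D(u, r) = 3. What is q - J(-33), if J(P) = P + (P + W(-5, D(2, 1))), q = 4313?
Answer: 4391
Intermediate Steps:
W(d, X) = -24 - 6*X - 6*d (W(d, X) = ((X + 4) + d)*(-6) = ((4 + X) + d)*(-6) = (4 + X + d)*(-6) = -24 - 6*X - 6*d)
J(P) = -12 + 2*P (J(P) = P + (P + (-24 - 6*3 - 6*(-5))) = P + (P + (-24 - 18 + 30)) = P + (P - 12) = P + (-12 + P) = -12 + 2*P)
q - J(-33) = 4313 - (-12 + 2*(-33)) = 4313 - (-12 - 66) = 4313 - 1*(-78) = 4313 + 78 = 4391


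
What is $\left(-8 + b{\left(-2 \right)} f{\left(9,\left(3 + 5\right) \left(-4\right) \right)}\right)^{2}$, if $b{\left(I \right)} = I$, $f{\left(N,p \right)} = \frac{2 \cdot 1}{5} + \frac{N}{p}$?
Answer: $\frac{434281}{6400} \approx 67.856$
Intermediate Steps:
$f{\left(N,p \right)} = \frac{2}{5} + \frac{N}{p}$ ($f{\left(N,p \right)} = 2 \cdot \frac{1}{5} + \frac{N}{p} = \frac{2}{5} + \frac{N}{p}$)
$\left(-8 + b{\left(-2 \right)} f{\left(9,\left(3 + 5\right) \left(-4\right) \right)}\right)^{2} = \left(-8 - 2 \left(\frac{2}{5} + \frac{9}{\left(3 + 5\right) \left(-4\right)}\right)\right)^{2} = \left(-8 - 2 \left(\frac{2}{5} + \frac{9}{8 \left(-4\right)}\right)\right)^{2} = \left(-8 - 2 \left(\frac{2}{5} + \frac{9}{-32}\right)\right)^{2} = \left(-8 - 2 \left(\frac{2}{5} + 9 \left(- \frac{1}{32}\right)\right)\right)^{2} = \left(-8 - 2 \left(\frac{2}{5} - \frac{9}{32}\right)\right)^{2} = \left(-8 - \frac{19}{80}\right)^{2} = \left(- \frac{659}{80}\right)^{2} = \frac{434281}{6400}$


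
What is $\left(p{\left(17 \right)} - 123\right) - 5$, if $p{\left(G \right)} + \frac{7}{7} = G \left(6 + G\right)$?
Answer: $262$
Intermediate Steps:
$p{\left(G \right)} = -1 + G \left(6 + G\right)$
$\left(p{\left(17 \right)} - 123\right) - 5 = \left(\left(-1 + 17^{2} + 6 \cdot 17\right) - 123\right) - 5 = \left(\left(-1 + 289 + 102\right) - 123\right) - 5 = \left(390 - 123\right) - 5 = 267 - 5 = 262$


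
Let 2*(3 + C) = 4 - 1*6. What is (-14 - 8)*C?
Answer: 88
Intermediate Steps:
C = -4 (C = -3 + (4 - 1*6)/2 = -3 + (4 - 6)/2 = -3 + (1/2)*(-2) = -3 - 1 = -4)
(-14 - 8)*C = (-14 - 8)*(-4) = -22*(-4) = 88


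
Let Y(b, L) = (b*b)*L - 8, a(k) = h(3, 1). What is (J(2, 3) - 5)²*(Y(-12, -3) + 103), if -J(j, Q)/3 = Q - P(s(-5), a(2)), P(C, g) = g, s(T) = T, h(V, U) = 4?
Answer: -1348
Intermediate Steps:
a(k) = 4
Y(b, L) = -8 + L*b² (Y(b, L) = b²*L - 8 = L*b² - 8 = -8 + L*b²)
J(j, Q) = 12 - 3*Q (J(j, Q) = -3*(Q - 1*4) = -3*(Q - 4) = -3*(-4 + Q) = 12 - 3*Q)
(J(2, 3) - 5)²*(Y(-12, -3) + 103) = ((12 - 3*3) - 5)²*((-8 - 3*(-12)²) + 103) = ((12 - 9) - 5)²*((-8 - 3*144) + 103) = (3 - 5)²*((-8 - 432) + 103) = (-2)²*(-440 + 103) = 4*(-337) = -1348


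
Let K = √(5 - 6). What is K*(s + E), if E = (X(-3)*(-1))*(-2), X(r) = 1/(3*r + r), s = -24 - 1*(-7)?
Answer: -103*I/6 ≈ -17.167*I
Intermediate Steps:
K = I (K = √(-1) = I ≈ 1.0*I)
s = -17 (s = -24 + 7 = -17)
X(r) = 1/(4*r)
E = -⅙ (E = (((¼)/(-3))*(-1))*(-2) = (((¼)*(-⅓))*(-1))*(-2) = -1/12*(-1)*(-2) = (1/12)*(-2) = -⅙ ≈ -0.16667)
K*(s + E) = I*(-17 - ⅙) = I*(-103/6) = -103*I/6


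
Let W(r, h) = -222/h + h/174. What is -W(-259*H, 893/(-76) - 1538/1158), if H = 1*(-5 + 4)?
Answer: -206277606047/12205982376 ≈ -16.900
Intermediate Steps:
H = -1 (H = 1*(-1) = -1)
W(r, h) = -222/h + h/174 (W(r, h) = -222/h + h*(1/174) = -222/h + h/174)
-W(-259*H, 893/(-76) - 1538/1158) = -(-222/(893/(-76) - 1538/1158) + (893/(-76) - 1538/1158)/174) = -(-222/(893*(-1/76) - 1538*1/1158) + (893*(-1/76) - 1538*1/1158)/174) = -(-222/(-47/4 - 769/579) + (-47/4 - 769/579)/174) = -(-222/(-30289/2316) + (1/174)*(-30289/2316)) = -(-222*(-2316/30289) - 30289/402984) = -(514152/30289 - 30289/402984) = -1*206277606047/12205982376 = -206277606047/12205982376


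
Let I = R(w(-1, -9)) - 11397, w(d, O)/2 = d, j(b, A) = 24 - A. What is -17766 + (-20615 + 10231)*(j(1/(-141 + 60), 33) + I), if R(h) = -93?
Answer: 119387850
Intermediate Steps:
w(d, O) = 2*d
I = -11490 (I = -93 - 11397 = -11490)
-17766 + (-20615 + 10231)*(j(1/(-141 + 60), 33) + I) = -17766 + (-20615 + 10231)*((24 - 1*33) - 11490) = -17766 - 10384*((24 - 33) - 11490) = -17766 - 10384*(-9 - 11490) = -17766 - 10384*(-11499) = -17766 + 119405616 = 119387850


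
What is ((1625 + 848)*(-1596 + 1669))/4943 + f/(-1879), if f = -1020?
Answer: 344255851/9287897 ≈ 37.065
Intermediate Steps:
((1625 + 848)*(-1596 + 1669))/4943 + f/(-1879) = ((1625 + 848)*(-1596 + 1669))/4943 - 1020/(-1879) = (2473*73)*(1/4943) - 1020*(-1/1879) = 180529*(1/4943) + 1020/1879 = 180529/4943 + 1020/1879 = 344255851/9287897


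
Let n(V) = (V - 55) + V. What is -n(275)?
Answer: -495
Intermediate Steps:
n(V) = -55 + 2*V (n(V) = (-55 + V) + V = -55 + 2*V)
-n(275) = -(-55 + 2*275) = -(-55 + 550) = -1*495 = -495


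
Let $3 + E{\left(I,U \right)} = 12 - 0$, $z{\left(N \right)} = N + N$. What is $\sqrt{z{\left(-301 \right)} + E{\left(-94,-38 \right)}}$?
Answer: $i \sqrt{593} \approx 24.352 i$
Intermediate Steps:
$z{\left(N \right)} = 2 N$
$E{\left(I,U \right)} = 9$ ($E{\left(I,U \right)} = -3 + \left(12 - 0\right) = -3 + \left(12 + 0\right) = -3 + 12 = 9$)
$\sqrt{z{\left(-301 \right)} + E{\left(-94,-38 \right)}} = \sqrt{2 \left(-301\right) + 9} = \sqrt{-602 + 9} = \sqrt{-593} = i \sqrt{593}$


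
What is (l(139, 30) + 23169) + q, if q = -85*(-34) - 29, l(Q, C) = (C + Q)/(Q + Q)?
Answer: 7236509/278 ≈ 26031.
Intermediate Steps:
l(Q, C) = (C + Q)/(2*Q) (l(Q, C) = (C + Q)/((2*Q)) = (C + Q)*(1/(2*Q)) = (C + Q)/(2*Q))
q = 2861 (q = 2890 - 29 = 2861)
(l(139, 30) + 23169) + q = ((1/2)*(30 + 139)/139 + 23169) + 2861 = ((1/2)*(1/139)*169 + 23169) + 2861 = (169/278 + 23169) + 2861 = 6441151/278 + 2861 = 7236509/278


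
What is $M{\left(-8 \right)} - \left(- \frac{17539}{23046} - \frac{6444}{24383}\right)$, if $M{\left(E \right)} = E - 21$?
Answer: $- \frac{15719826061}{561930618} \approx -27.975$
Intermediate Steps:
$M{\left(E \right)} = -21 + E$ ($M{\left(E \right)} = E - 21 = -21 + E$)
$M{\left(-8 \right)} - \left(- \frac{17539}{23046} - \frac{6444}{24383}\right) = \left(-21 - 8\right) - \left(- \frac{17539}{23046} - \frac{6444}{24383}\right) = -29 - - \frac{576161861}{561930618} = -29 + \left(\frac{17539}{23046} + \frac{6444}{24383}\right) = -29 + \frac{576161861}{561930618} = - \frac{15719826061}{561930618}$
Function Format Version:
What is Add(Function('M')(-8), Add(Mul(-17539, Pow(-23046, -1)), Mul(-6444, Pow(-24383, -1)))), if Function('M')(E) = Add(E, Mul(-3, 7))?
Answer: Rational(-15719826061, 561930618) ≈ -27.975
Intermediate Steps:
Function('M')(E) = Add(-21, E) (Function('M')(E) = Add(E, -21) = Add(-21, E))
Add(Function('M')(-8), Add(Mul(-17539, Pow(-23046, -1)), Mul(-6444, Pow(-24383, -1)))) = Add(Add(-21, -8), Add(Mul(-17539, Pow(-23046, -1)), Mul(-6444, Pow(-24383, -1)))) = Add(-29, Add(Mul(-17539, Rational(-1, 23046)), Mul(-6444, Rational(-1, 24383)))) = Add(-29, Add(Rational(17539, 23046), Rational(6444, 24383))) = Add(-29, Rational(576161861, 561930618)) = Rational(-15719826061, 561930618)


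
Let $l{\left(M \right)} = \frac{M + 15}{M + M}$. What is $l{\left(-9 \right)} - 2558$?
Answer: $- \frac{7675}{3} \approx -2558.3$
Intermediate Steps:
$l{\left(M \right)} = \frac{15 + M}{2 M}$
$l{\left(-9 \right)} - 2558 = \frac{15 - 9}{2 \left(-9\right)} - 2558 = \frac{1}{2} \left(- \frac{1}{9}\right) 6 - 2558 = - \frac{1}{3} - 2558 = - \frac{7675}{3}$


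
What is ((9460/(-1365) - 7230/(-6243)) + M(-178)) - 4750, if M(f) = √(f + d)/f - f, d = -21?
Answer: -2600691958/568113 - I*√199/178 ≈ -4577.8 - 0.079251*I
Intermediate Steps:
M(f) = -f + √(-21 + f)/f (M(f) = √(f - 21)/f - f = √(-21 + f)/f - f = -f + √(-21 + f)/f)
((9460/(-1365) - 7230/(-6243)) + M(-178)) - 4750 = ((9460/(-1365) - 7230/(-6243)) + (-1*(-178) + √(-21 - 178)/(-178))) - 4750 = ((9460*(-1/1365) - 7230*(-1/6243)) + (178 - I*√199/178)) - 4750 = ((-1892/273 + 2410/2081) + (178 - I*√199/178)) - 4750 = (-3279322/568113 + (178 - I*√199/178)) - 4750 = (97844792/568113 - I*√199/178) - 4750 = -2600691958/568113 - I*√199/178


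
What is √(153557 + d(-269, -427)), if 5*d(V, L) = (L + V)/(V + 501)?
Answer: √3838910/5 ≈ 391.86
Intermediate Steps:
d(V, L) = (L + V)/(5*(501 + V)) (d(V, L) = ((L + V)/(V + 501))/5 = ((L + V)/(501 + V))/5 = (L + V)/(5*(501 + V)))
√(153557 + d(-269, -427)) = √(153557 + (-427 - 269)/(5*(501 - 269))) = √(153557 + (⅕)*(-696)/232) = √(153557 + (⅕)*(1/232)*(-696)) = √(153557 - ⅗) = √(767782/5) = √3838910/5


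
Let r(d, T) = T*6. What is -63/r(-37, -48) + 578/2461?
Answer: 35723/78752 ≈ 0.45361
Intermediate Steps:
r(d, T) = 6*T
-63/r(-37, -48) + 578/2461 = -63/(6*(-48)) + 578/2461 = -63/(-288) + 578*(1/2461) = -63*(-1/288) + 578/2461 = 7/32 + 578/2461 = 35723/78752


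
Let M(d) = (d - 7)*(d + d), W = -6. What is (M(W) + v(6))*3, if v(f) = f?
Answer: 486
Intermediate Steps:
M(d) = 2*d*(-7 + d) (M(d) = (-7 + d)*(2*d) = 2*d*(-7 + d))
(M(W) + v(6))*3 = (2*(-6)*(-7 - 6) + 6)*3 = (2*(-6)*(-13) + 6)*3 = (156 + 6)*3 = 162*3 = 486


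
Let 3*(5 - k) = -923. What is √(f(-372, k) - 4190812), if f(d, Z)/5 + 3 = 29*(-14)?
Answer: 3*I*√465873 ≈ 2047.6*I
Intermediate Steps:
k = 938/3 (k = 5 - ⅓*(-923) = 5 + 923/3 = 938/3 ≈ 312.67)
f(d, Z) = -2045 (f(d, Z) = -15 + 5*(29*(-14)) = -15 + 5*(-406) = -15 - 2030 = -2045)
√(f(-372, k) - 4190812) = √(-2045 - 4190812) = √(-4192857) = 3*I*√465873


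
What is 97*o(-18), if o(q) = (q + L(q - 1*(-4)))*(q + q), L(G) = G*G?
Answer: -621576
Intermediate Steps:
L(G) = G²
o(q) = 2*q*(q + (4 + q)²) (o(q) = (q + (q - 1*(-4))²)*(q + q) = (q + (q + 4)²)*(2*q) = (q + (4 + q)²)*(2*q) = 2*q*(q + (4 + q)²))
97*o(-18) = 97*(2*(-18)*(-18 + (4 - 18)²)) = 97*(2*(-18)*(-18 + (-14)²)) = 97*(2*(-18)*(-18 + 196)) = 97*(2*(-18)*178) = 97*(-6408) = -621576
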